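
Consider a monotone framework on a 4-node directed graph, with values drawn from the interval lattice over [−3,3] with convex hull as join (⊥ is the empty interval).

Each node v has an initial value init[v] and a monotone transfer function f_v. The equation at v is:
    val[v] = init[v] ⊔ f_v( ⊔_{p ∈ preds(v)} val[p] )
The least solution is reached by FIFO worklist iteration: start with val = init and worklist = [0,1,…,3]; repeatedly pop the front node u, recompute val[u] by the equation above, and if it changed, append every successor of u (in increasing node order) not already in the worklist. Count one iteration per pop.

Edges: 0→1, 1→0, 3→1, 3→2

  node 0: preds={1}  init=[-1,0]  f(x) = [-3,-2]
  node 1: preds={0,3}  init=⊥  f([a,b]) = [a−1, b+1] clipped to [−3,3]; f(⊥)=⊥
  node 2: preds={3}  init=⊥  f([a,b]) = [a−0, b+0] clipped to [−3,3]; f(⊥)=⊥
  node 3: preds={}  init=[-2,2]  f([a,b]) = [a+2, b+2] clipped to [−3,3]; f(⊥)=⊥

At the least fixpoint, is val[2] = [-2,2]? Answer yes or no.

Worklist (5 pops):
  #1 pop 0: in=⊥ → [-3,0] (was [-1,0]); enqueue []
  #2 pop 1: in=[-3,2] → [-3,3] (was ⊥); enqueue [0]
  #3 pop 2: in=[-2,2] → [-2,2] (was ⊥); enqueue []
  #4 pop 3: in=⊥ → [-2,2] (no change)
  #5 pop 0: in=[-3,3] → [-3,0] (no change)

Fixpoint:
  val[0] = [-3,0]
  val[1] = [-3,3]
  val[2] = [-2,2]
  val[3] = [-2,2]

yes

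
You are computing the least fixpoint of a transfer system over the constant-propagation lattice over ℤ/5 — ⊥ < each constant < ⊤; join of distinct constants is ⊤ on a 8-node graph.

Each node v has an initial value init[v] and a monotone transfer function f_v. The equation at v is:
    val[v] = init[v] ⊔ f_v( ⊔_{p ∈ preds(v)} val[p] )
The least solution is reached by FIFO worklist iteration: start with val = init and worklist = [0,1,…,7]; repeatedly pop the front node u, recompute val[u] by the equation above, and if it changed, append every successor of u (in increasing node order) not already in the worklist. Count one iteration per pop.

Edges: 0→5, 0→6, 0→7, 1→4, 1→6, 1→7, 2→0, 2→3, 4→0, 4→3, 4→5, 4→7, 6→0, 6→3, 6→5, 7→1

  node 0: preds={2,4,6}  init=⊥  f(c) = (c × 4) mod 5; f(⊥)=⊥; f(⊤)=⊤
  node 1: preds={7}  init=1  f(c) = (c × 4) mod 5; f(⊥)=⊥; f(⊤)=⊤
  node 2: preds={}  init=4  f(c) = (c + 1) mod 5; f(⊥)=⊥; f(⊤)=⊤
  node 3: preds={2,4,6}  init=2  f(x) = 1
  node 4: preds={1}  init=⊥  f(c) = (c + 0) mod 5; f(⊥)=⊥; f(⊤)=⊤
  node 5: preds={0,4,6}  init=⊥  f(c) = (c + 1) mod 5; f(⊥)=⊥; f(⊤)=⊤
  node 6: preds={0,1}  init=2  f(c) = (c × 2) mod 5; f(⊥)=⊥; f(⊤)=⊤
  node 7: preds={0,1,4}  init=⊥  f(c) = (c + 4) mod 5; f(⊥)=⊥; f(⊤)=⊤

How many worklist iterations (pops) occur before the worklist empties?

18

Iteration log — 18 steps:
  step 1. node 0  ⊔preds=⊤  new=⊤  old=⊥  +wl: 
  step 2. node 1  ⊔preds=⊥  new=1  stable
  step 3. node 2  ⊔preds=⊥  new=4  stable
  step 4. node 3  ⊔preds=⊤  new=⊤  old=2  +wl: 
  step 5. node 4  ⊔preds=1  new=1  old=⊥  +wl: 0,3
  step 6. node 5  ⊔preds=⊤  new=⊤  old=⊥  +wl: 
  step 7. node 6  ⊔preds=⊤  new=⊤  old=2  +wl: 5
  step 8. node 7  ⊔preds=⊤  new=⊤  old=⊥  +wl: 1
  step 9. node 0  ⊔preds=⊤  new=⊤  stable
  step 10. node 3  ⊔preds=⊤  new=⊤  stable
  step 11. node 5  ⊔preds=⊤  new=⊤  stable
  step 12. node 1  ⊔preds=⊤  new=⊤  old=1  +wl: 4,6,7
  step 13. node 4  ⊔preds=⊤  new=⊤  old=1  +wl: 0,3,5
  step 14. node 6  ⊔preds=⊤  new=⊤  stable
  step 15. node 7  ⊔preds=⊤  new=⊤  stable
  step 16. node 0  ⊔preds=⊤  new=⊤  stable
  step 17. node 3  ⊔preds=⊤  new=⊤  stable
  step 18. node 5  ⊔preds=⊤  new=⊤  stable

Least fixpoint reached:
  node 0: ⊤
  node 1: ⊤
  node 2: 4
  node 3: ⊤
  node 4: ⊤
  node 5: ⊤
  node 6: ⊤
  node 7: ⊤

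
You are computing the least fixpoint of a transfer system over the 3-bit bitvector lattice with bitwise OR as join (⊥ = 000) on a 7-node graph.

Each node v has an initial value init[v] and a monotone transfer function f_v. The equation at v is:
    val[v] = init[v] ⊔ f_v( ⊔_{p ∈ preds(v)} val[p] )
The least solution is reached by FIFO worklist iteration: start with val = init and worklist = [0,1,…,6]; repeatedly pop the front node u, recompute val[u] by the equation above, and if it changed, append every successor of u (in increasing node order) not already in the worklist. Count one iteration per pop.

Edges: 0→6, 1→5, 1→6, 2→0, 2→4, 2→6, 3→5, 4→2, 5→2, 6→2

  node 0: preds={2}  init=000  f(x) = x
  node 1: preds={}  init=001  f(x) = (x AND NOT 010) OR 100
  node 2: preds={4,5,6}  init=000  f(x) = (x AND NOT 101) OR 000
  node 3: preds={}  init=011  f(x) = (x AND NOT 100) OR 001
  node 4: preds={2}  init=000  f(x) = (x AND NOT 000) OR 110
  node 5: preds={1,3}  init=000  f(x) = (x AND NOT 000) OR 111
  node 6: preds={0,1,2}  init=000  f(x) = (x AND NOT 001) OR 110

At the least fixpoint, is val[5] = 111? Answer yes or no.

yes

Worklist (11 pops):
  #1 pop 0: in=000 → 000 (no change)
  #2 pop 1: in=000 → 101 (was 001); enqueue []
  #3 pop 2: in=000 → 000 (no change)
  #4 pop 3: in=000 → 011 (no change)
  #5 pop 4: in=000 → 110 (was 000); enqueue [2]
  #6 pop 5: in=111 → 111 (was 000); enqueue []
  #7 pop 6: in=101 → 110 (was 000); enqueue []
  #8 pop 2: in=111 → 010 (was 000); enqueue [0,4,6]
  #9 pop 0: in=010 → 010 (was 000); enqueue []
  #10 pop 4: in=010 → 110 (no change)
  #11 pop 6: in=111 → 110 (no change)

Fixpoint:
  val[0] = 010
  val[1] = 101
  val[2] = 010
  val[3] = 011
  val[4] = 110
  val[5] = 111
  val[6] = 110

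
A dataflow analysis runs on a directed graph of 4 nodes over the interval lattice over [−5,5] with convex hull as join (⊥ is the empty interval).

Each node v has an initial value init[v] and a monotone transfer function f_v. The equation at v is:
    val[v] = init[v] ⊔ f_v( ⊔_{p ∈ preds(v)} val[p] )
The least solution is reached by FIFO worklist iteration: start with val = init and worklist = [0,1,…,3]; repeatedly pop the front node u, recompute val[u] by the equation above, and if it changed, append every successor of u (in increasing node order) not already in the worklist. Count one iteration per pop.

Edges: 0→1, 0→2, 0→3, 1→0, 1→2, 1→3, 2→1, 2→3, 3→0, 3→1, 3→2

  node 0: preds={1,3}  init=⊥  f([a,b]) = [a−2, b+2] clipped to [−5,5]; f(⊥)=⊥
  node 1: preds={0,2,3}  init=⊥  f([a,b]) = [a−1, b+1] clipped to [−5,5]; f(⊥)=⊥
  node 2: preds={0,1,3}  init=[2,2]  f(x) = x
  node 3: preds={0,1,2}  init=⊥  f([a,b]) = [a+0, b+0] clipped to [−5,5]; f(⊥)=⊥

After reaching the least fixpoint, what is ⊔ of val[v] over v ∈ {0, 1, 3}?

[-5,5]

Trace (16 dequeues):
  [1] u=0 | in ⊥ | out ⊥ | ==
  [2] u=1 | in [2,2] | out [1,3] | prev ⊥ | push {0}
  [3] u=2 | in [1,3] | out [1,3] | prev [2,2] | push {1}
  [4] u=3 | in [1,3] | out [1,3] | prev ⊥ | push {2}
  [5] u=0 | in [1,3] | out [-1,5] | prev ⊥ | push {3}
  [6] u=1 | in [-1,5] | out [-2,5] | prev [1,3] | push {0}
  [7] u=2 | in [-2,5] | out [-2,5] | prev [1,3] | push {1}
  [8] u=3 | in [-2,5] | out [-2,5] | prev [1,3] | push {2}
  [9] u=0 | in [-2,5] | out [-4,5] | prev [-1,5] | push {3}
  [10] u=1 | in [-4,5] | out [-5,5] | prev [-2,5] | push {0}
  [11] u=2 | in [-5,5] | out [-5,5] | prev [-2,5] | push {1}
  [12] u=3 | in [-5,5] | out [-5,5] | prev [-2,5] | push {2}
  [13] u=0 | in [-5,5] | out [-5,5] | prev [-4,5] | push {3}
  [14] u=1 | in [-5,5] | out [-5,5] | ==
  [15] u=2 | in [-5,5] | out [-5,5] | ==
  [16] u=3 | in [-5,5] | out [-5,5] | ==

Converged values:
  [0] [-5,5]
  [1] [-5,5]
  [2] [-5,5]
  [3] [-5,5]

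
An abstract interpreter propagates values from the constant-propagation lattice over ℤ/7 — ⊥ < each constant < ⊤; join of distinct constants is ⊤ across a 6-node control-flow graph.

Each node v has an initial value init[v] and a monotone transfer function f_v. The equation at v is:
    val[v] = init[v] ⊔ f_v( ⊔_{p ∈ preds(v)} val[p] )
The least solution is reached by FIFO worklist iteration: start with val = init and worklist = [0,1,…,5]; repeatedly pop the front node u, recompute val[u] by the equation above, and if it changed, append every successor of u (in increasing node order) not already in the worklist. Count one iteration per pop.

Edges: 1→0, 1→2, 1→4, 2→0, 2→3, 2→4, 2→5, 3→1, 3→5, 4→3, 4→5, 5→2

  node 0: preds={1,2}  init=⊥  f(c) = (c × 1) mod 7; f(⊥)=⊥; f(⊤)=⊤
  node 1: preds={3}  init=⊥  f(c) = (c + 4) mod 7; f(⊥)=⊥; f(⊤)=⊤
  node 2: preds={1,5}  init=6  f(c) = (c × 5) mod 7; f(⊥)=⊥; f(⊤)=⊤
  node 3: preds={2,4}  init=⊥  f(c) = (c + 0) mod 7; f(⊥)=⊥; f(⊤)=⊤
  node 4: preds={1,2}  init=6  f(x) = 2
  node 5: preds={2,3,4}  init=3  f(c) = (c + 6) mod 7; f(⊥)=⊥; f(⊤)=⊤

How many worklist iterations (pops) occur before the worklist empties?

Iteration log — 12 steps:
  step 1. node 0  ⊔preds=6  new=6  old=⊥  +wl: 
  step 2. node 1  ⊔preds=⊥  new=⊥  stable
  step 3. node 2  ⊔preds=3  new=⊤  old=6  +wl: 0
  step 4. node 3  ⊔preds=⊤  new=⊤  old=⊥  +wl: 1
  step 5. node 4  ⊔preds=⊤  new=⊤  old=6  +wl: 3
  step 6. node 5  ⊔preds=⊤  new=⊤  old=3  +wl: 2
  step 7. node 0  ⊔preds=⊤  new=⊤  old=6  +wl: 
  step 8. node 1  ⊔preds=⊤  new=⊤  old=⊥  +wl: 0,4
  step 9. node 3  ⊔preds=⊤  new=⊤  stable
  step 10. node 2  ⊔preds=⊤  new=⊤  stable
  step 11. node 0  ⊔preds=⊤  new=⊤  stable
  step 12. node 4  ⊔preds=⊤  new=⊤  stable

Least fixpoint reached:
  node 0: ⊤
  node 1: ⊤
  node 2: ⊤
  node 3: ⊤
  node 4: ⊤
  node 5: ⊤

12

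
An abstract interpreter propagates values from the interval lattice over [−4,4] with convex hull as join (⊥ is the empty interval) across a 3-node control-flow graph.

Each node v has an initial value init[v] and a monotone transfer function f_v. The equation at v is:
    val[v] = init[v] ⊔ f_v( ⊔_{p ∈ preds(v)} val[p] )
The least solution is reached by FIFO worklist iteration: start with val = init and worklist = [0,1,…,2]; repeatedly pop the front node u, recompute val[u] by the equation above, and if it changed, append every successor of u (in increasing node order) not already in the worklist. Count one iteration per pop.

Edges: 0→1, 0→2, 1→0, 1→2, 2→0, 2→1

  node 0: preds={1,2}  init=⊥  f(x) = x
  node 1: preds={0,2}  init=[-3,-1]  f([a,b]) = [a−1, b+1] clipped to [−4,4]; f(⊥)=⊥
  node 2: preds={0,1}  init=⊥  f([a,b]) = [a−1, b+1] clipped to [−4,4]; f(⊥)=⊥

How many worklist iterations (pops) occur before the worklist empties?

12

Trace (12 dequeues):
  [1] u=0 | in [-3,-1] | out [-3,-1] | prev ⊥ | push {}
  [2] u=1 | in [-3,-1] | out [-4,0] | prev [-3,-1] | push {0}
  [3] u=2 | in [-4,0] | out [-4,1] | prev ⊥ | push {1}
  [4] u=0 | in [-4,1] | out [-4,1] | prev [-3,-1] | push {2}
  [5] u=1 | in [-4,1] | out [-4,2] | prev [-4,0] | push {0}
  [6] u=2 | in [-4,2] | out [-4,3] | prev [-4,1] | push {1}
  [7] u=0 | in [-4,3] | out [-4,3] | prev [-4,1] | push {2}
  [8] u=1 | in [-4,3] | out [-4,4] | prev [-4,2] | push {0}
  [9] u=2 | in [-4,4] | out [-4,4] | prev [-4,3] | push {1}
  [10] u=0 | in [-4,4] | out [-4,4] | prev [-4,3] | push {2}
  [11] u=1 | in [-4,4] | out [-4,4] | ==
  [12] u=2 | in [-4,4] | out [-4,4] | ==

Converged values:
  [0] [-4,4]
  [1] [-4,4]
  [2] [-4,4]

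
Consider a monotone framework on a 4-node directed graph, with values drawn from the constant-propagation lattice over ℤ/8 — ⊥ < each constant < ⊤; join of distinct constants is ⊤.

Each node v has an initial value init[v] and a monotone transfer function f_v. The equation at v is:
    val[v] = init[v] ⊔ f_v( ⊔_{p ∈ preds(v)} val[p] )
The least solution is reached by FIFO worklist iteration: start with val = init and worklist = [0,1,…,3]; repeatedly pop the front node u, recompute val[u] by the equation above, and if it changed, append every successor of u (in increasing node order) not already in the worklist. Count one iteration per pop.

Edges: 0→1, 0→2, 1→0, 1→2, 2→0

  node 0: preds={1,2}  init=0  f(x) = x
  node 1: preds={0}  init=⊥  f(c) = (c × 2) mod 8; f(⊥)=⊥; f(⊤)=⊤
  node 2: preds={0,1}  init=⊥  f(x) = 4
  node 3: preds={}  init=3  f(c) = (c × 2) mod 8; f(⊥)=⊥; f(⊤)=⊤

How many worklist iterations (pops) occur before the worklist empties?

Worklist (8 pops):
  #1 pop 0: in=⊥ → 0 (no change)
  #2 pop 1: in=0 → 0 (was ⊥); enqueue [0]
  #3 pop 2: in=0 → 4 (was ⊥); enqueue []
  #4 pop 3: in=⊥ → 3 (no change)
  #5 pop 0: in=⊤ → ⊤ (was 0); enqueue [1,2]
  #6 pop 1: in=⊤ → ⊤ (was 0); enqueue [0]
  #7 pop 2: in=⊤ → 4 (no change)
  #8 pop 0: in=⊤ → ⊤ (no change)

Fixpoint:
  val[0] = ⊤
  val[1] = ⊤
  val[2] = 4
  val[3] = 3

8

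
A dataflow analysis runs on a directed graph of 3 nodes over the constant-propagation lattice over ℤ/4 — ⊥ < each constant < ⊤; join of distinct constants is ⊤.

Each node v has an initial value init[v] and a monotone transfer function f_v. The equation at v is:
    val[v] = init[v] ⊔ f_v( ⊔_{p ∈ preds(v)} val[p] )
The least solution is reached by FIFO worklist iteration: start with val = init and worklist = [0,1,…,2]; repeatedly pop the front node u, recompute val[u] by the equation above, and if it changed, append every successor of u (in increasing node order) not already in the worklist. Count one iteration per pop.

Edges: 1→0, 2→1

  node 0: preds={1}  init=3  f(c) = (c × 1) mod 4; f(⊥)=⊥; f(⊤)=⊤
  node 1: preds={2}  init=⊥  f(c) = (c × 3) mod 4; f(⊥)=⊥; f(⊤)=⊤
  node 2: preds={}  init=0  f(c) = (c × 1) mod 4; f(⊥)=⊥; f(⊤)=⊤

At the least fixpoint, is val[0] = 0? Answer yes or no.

Iteration log — 4 steps:
  step 1. node 0  ⊔preds=⊥  new=3  stable
  step 2. node 1  ⊔preds=0  new=0  old=⊥  +wl: 0
  step 3. node 2  ⊔preds=⊥  new=0  stable
  step 4. node 0  ⊔preds=0  new=⊤  old=3  +wl: 

Least fixpoint reached:
  node 0: ⊤
  node 1: 0
  node 2: 0

no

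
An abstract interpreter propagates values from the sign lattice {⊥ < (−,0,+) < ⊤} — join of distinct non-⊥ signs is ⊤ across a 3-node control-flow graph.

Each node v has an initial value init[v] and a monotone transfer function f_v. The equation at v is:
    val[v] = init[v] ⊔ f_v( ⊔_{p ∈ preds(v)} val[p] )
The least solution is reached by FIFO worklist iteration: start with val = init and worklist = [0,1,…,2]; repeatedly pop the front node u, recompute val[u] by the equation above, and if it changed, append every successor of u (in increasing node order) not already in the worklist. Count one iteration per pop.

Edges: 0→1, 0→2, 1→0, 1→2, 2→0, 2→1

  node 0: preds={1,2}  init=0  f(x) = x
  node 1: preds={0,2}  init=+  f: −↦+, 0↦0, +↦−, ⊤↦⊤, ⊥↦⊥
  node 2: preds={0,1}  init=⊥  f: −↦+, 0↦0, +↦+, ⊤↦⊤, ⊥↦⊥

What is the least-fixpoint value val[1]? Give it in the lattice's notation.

⊤

Iteration log — 5 steps:
  step 1. node 0  ⊔preds=+  new=⊤  old=0  +wl: 
  step 2. node 1  ⊔preds=⊤  new=⊤  old=+  +wl: 0
  step 3. node 2  ⊔preds=⊤  new=⊤  old=⊥  +wl: 1
  step 4. node 0  ⊔preds=⊤  new=⊤  stable
  step 5. node 1  ⊔preds=⊤  new=⊤  stable

Least fixpoint reached:
  node 0: ⊤
  node 1: ⊤
  node 2: ⊤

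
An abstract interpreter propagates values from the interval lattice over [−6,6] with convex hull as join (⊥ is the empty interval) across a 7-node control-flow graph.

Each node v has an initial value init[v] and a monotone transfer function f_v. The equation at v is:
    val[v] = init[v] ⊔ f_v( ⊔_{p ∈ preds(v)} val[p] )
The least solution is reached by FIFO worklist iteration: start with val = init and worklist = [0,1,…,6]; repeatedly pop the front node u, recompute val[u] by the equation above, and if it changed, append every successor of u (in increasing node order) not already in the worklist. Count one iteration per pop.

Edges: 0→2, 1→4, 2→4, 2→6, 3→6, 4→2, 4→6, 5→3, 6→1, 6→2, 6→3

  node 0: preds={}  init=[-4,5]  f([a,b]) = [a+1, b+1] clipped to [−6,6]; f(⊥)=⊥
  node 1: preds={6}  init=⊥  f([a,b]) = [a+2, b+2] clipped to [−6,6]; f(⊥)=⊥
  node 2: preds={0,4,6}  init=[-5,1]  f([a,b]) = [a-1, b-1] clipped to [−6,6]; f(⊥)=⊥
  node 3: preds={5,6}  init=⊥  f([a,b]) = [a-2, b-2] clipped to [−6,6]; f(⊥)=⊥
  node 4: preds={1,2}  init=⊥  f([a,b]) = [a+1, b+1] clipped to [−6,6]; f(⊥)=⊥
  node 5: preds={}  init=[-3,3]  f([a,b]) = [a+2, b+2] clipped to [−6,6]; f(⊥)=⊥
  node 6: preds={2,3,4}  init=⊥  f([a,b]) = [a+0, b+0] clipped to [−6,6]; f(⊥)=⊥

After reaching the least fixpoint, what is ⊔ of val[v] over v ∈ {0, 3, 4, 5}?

[-6,6]

Iteration log — 17 steps:
  step 1. node 0  ⊔preds=⊥  new=[-4,5]  stable
  step 2. node 1  ⊔preds=⊥  new=⊥  stable
  step 3. node 2  ⊔preds=[-4,5]  new=[-5,4]  old=[-5,1]  +wl: 
  step 4. node 3  ⊔preds=[-3,3]  new=[-5,1]  old=⊥  +wl: 
  step 5. node 4  ⊔preds=[-5,4]  new=[-4,5]  old=⊥  +wl: 2
  step 6. node 5  ⊔preds=⊥  new=[-3,3]  stable
  step 7. node 6  ⊔preds=[-5,5]  new=[-5,5]  old=⊥  +wl: 1,3
  step 8. node 2  ⊔preds=[-5,5]  new=[-6,4]  old=[-5,4]  +wl: 4,6
  step 9. node 1  ⊔preds=[-5,5]  new=[-3,6]  old=⊥  +wl: 
  step 10. node 3  ⊔preds=[-5,5]  new=[-6,3]  old=[-5,1]  +wl: 
  step 11. node 4  ⊔preds=[-6,6]  new=[-5,6]  old=[-4,5]  +wl: 2
  step 12. node 6  ⊔preds=[-6,6]  new=[-6,6]  old=[-5,5]  +wl: 1,3
  step 13. node 2  ⊔preds=[-6,6]  new=[-6,5]  old=[-6,4]  +wl: 4,6
  step 14. node 1  ⊔preds=[-6,6]  new=[-4,6]  old=[-3,6]  +wl: 
  step 15. node 3  ⊔preds=[-6,6]  new=[-6,4]  old=[-6,3]  +wl: 
  step 16. node 4  ⊔preds=[-6,6]  new=[-5,6]  stable
  step 17. node 6  ⊔preds=[-6,6]  new=[-6,6]  stable

Least fixpoint reached:
  node 0: [-4,5]
  node 1: [-4,6]
  node 2: [-6,5]
  node 3: [-6,4]
  node 4: [-5,6]
  node 5: [-3,3]
  node 6: [-6,6]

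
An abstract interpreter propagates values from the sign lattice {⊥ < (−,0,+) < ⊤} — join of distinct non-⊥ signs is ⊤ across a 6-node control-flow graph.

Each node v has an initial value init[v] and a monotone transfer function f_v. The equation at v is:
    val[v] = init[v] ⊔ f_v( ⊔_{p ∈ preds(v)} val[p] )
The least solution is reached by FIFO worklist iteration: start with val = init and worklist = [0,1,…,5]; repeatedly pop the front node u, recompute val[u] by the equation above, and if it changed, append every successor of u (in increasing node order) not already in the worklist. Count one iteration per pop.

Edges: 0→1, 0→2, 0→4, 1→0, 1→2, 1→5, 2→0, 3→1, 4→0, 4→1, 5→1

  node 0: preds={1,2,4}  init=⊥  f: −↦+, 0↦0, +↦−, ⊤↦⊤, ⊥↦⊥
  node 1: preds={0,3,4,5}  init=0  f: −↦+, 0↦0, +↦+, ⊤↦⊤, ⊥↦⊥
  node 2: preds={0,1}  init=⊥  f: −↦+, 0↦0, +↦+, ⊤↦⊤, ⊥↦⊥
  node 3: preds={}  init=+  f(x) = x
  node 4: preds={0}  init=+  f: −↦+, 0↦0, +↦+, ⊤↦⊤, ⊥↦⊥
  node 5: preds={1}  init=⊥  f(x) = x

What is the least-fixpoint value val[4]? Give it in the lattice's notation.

Trace (8 dequeues):
  [1] u=0 | in ⊤ | out ⊤ | prev ⊥ | push {}
  [2] u=1 | in ⊤ | out ⊤ | prev 0 | push {0}
  [3] u=2 | in ⊤ | out ⊤ | prev ⊥ | push {}
  [4] u=3 | in ⊥ | out + | ==
  [5] u=4 | in ⊤ | out ⊤ | prev + | push {1}
  [6] u=5 | in ⊤ | out ⊤ | prev ⊥ | push {}
  [7] u=0 | in ⊤ | out ⊤ | ==
  [8] u=1 | in ⊤ | out ⊤ | ==

Converged values:
  [0] ⊤
  [1] ⊤
  [2] ⊤
  [3] +
  [4] ⊤
  [5] ⊤

⊤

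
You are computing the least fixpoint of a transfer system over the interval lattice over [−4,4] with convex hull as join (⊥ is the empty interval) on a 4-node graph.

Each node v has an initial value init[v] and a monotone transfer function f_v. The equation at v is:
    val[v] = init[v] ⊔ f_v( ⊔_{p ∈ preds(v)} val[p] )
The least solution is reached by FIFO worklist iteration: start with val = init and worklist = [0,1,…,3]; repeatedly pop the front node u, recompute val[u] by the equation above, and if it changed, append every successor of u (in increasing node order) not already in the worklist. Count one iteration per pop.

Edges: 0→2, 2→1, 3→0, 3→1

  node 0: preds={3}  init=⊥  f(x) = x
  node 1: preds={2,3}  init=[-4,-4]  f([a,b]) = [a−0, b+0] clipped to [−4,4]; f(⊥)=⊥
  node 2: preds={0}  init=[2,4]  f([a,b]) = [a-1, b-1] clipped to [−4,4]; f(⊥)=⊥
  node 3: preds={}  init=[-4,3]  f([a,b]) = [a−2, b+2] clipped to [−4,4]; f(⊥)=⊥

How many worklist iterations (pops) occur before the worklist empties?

5

Worklist (5 pops):
  #1 pop 0: in=[-4,3] → [-4,3] (was ⊥); enqueue []
  #2 pop 1: in=[-4,4] → [-4,4] (was [-4,-4]); enqueue []
  #3 pop 2: in=[-4,3] → [-4,4] (was [2,4]); enqueue [1]
  #4 pop 3: in=⊥ → [-4,3] (no change)
  #5 pop 1: in=[-4,4] → [-4,4] (no change)

Fixpoint:
  val[0] = [-4,3]
  val[1] = [-4,4]
  val[2] = [-4,4]
  val[3] = [-4,3]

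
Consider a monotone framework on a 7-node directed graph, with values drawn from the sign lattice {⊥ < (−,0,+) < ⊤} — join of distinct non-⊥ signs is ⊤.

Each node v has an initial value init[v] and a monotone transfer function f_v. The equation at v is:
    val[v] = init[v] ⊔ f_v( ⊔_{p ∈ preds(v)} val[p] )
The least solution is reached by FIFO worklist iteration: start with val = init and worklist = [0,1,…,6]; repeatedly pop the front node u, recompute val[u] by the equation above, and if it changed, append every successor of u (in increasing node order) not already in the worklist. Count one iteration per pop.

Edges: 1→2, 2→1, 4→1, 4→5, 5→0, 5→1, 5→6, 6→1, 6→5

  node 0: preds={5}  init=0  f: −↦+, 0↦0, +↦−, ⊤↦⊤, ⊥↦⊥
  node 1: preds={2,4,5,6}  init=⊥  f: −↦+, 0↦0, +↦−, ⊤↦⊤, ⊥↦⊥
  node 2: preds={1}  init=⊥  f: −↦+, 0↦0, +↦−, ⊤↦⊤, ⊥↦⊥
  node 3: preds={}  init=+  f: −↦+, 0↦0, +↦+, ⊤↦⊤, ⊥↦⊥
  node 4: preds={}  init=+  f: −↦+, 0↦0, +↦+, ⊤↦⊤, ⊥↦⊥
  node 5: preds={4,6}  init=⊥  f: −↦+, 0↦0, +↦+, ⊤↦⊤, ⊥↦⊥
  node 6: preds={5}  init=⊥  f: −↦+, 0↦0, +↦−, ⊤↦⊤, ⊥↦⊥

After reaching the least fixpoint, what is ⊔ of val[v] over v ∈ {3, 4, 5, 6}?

Iteration log — 16 steps:
  step 1. node 0  ⊔preds=⊥  new=0  stable
  step 2. node 1  ⊔preds=+  new=−  old=⊥  +wl: 
  step 3. node 2  ⊔preds=−  new=+  old=⊥  +wl: 1
  step 4. node 3  ⊔preds=⊥  new=+  stable
  step 5. node 4  ⊔preds=⊥  new=+  stable
  step 6. node 5  ⊔preds=+  new=+  old=⊥  +wl: 0
  step 7. node 6  ⊔preds=+  new=−  old=⊥  +wl: 5
  step 8. node 1  ⊔preds=⊤  new=⊤  old=−  +wl: 2
  step 9. node 0  ⊔preds=+  new=⊤  old=0  +wl: 
  step 10. node 5  ⊔preds=⊤  new=⊤  old=+  +wl: 0,1,6
  step 11. node 2  ⊔preds=⊤  new=⊤  old=+  +wl: 
  step 12. node 0  ⊔preds=⊤  new=⊤  stable
  step 13. node 1  ⊔preds=⊤  new=⊤  stable
  step 14. node 6  ⊔preds=⊤  new=⊤  old=−  +wl: 1,5
  step 15. node 1  ⊔preds=⊤  new=⊤  stable
  step 16. node 5  ⊔preds=⊤  new=⊤  stable

Least fixpoint reached:
  node 0: ⊤
  node 1: ⊤
  node 2: ⊤
  node 3: +
  node 4: +
  node 5: ⊤
  node 6: ⊤

⊤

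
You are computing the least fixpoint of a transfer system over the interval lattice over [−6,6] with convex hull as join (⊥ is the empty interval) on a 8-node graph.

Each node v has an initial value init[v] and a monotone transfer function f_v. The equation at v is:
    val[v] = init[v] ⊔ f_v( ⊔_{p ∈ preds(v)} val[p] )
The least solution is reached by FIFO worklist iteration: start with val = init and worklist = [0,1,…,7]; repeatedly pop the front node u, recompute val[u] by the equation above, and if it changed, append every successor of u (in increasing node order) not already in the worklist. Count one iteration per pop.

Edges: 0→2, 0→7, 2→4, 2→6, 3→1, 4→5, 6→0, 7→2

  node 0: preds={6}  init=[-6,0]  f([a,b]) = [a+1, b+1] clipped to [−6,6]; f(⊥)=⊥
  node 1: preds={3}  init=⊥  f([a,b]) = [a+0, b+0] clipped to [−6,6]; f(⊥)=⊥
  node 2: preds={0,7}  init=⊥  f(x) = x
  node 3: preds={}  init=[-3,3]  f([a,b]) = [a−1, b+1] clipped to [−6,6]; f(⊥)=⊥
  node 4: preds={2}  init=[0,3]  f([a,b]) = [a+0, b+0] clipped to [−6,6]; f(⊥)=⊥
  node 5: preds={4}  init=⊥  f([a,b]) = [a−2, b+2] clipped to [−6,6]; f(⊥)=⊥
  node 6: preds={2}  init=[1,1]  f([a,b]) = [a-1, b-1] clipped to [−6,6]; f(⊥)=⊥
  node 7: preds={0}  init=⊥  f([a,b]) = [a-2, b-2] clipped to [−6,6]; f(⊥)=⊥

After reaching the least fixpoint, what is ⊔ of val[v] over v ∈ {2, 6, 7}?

Iteration log — 10 steps:
  step 1. node 0  ⊔preds=[1,1]  new=[-6,2]  old=[-6,0]  +wl: 
  step 2. node 1  ⊔preds=[-3,3]  new=[-3,3]  old=⊥  +wl: 
  step 3. node 2  ⊔preds=[-6,2]  new=[-6,2]  old=⊥  +wl: 
  step 4. node 3  ⊔preds=⊥  new=[-3,3]  stable
  step 5. node 4  ⊔preds=[-6,2]  new=[-6,3]  old=[0,3]  +wl: 
  step 6. node 5  ⊔preds=[-6,3]  new=[-6,5]  old=⊥  +wl: 
  step 7. node 6  ⊔preds=[-6,2]  new=[-6,1]  old=[1,1]  +wl: 0
  step 8. node 7  ⊔preds=[-6,2]  new=[-6,0]  old=⊥  +wl: 2
  step 9. node 0  ⊔preds=[-6,1]  new=[-6,2]  stable
  step 10. node 2  ⊔preds=[-6,2]  new=[-6,2]  stable

Least fixpoint reached:
  node 0: [-6,2]
  node 1: [-3,3]
  node 2: [-6,2]
  node 3: [-3,3]
  node 4: [-6,3]
  node 5: [-6,5]
  node 6: [-6,1]
  node 7: [-6,0]

[-6,2]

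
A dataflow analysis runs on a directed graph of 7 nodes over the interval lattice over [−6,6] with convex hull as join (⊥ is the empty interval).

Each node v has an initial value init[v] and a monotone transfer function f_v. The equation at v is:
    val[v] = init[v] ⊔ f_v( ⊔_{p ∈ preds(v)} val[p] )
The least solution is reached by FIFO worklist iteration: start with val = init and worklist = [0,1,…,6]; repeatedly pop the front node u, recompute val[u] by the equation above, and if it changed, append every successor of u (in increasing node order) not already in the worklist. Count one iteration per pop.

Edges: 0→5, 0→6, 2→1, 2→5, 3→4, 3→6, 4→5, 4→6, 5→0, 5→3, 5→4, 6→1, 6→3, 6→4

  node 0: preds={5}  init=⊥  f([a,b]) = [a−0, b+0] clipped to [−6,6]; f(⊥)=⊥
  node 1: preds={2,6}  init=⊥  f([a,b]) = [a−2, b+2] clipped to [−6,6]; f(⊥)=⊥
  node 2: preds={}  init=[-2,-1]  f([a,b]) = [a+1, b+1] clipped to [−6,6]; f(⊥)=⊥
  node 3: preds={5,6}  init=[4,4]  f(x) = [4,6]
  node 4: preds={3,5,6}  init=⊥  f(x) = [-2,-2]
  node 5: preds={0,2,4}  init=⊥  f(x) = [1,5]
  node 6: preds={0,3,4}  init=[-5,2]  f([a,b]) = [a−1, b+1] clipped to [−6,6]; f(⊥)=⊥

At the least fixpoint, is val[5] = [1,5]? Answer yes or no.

Iteration log — 13 steps:
  step 1. node 0  ⊔preds=⊥  new=⊥  stable
  step 2. node 1  ⊔preds=[-5,2]  new=[-6,4]  old=⊥  +wl: 
  step 3. node 2  ⊔preds=⊥  new=[-2,-1]  stable
  step 4. node 3  ⊔preds=[-5,2]  new=[4,6]  old=[4,4]  +wl: 
  step 5. node 4  ⊔preds=[-5,6]  new=[-2,-2]  old=⊥  +wl: 
  step 6. node 5  ⊔preds=[-2,-1]  new=[1,5]  old=⊥  +wl: 0,3,4
  step 7. node 6  ⊔preds=[-2,6]  new=[-5,6]  old=[-5,2]  +wl: 1
  step 8. node 0  ⊔preds=[1,5]  new=[1,5]  old=⊥  +wl: 5,6
  step 9. node 3  ⊔preds=[-5,6]  new=[4,6]  stable
  step 10. node 4  ⊔preds=[-5,6]  new=[-2,-2]  stable
  step 11. node 1  ⊔preds=[-5,6]  new=[-6,6]  old=[-6,4]  +wl: 
  step 12. node 5  ⊔preds=[-2,5]  new=[1,5]  stable
  step 13. node 6  ⊔preds=[-2,6]  new=[-5,6]  stable

Least fixpoint reached:
  node 0: [1,5]
  node 1: [-6,6]
  node 2: [-2,-1]
  node 3: [4,6]
  node 4: [-2,-2]
  node 5: [1,5]
  node 6: [-5,6]

yes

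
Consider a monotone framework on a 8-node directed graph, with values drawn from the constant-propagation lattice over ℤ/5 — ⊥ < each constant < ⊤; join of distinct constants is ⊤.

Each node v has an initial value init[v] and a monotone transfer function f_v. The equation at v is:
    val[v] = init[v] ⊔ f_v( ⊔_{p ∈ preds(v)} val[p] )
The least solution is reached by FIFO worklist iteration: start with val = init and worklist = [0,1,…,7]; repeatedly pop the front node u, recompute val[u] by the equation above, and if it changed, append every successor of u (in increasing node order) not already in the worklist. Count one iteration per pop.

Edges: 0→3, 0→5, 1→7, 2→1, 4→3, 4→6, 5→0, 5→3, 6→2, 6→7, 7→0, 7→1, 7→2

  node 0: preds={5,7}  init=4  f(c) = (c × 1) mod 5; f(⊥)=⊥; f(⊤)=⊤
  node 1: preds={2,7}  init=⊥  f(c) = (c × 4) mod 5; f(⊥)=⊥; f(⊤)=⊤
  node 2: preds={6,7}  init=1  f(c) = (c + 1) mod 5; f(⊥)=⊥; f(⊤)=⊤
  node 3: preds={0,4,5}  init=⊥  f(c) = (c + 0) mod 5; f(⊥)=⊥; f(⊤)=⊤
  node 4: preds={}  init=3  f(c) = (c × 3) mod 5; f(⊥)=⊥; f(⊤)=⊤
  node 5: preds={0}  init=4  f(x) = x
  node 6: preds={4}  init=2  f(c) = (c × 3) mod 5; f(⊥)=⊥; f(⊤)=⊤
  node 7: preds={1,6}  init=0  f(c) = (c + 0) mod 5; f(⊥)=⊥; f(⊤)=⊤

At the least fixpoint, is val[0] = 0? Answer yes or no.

Iteration log — 12 steps:
  step 1. node 0  ⊔preds=⊤  new=⊤  old=4  +wl: 
  step 2. node 1  ⊔preds=⊤  new=⊤  old=⊥  +wl: 
  step 3. node 2  ⊔preds=⊤  new=⊤  old=1  +wl: 1
  step 4. node 3  ⊔preds=⊤  new=⊤  old=⊥  +wl: 
  step 5. node 4  ⊔preds=⊥  new=3  stable
  step 6. node 5  ⊔preds=⊤  new=⊤  old=4  +wl: 0,3
  step 7. node 6  ⊔preds=3  new=⊤  old=2  +wl: 2
  step 8. node 7  ⊔preds=⊤  new=⊤  old=0  +wl: 
  step 9. node 1  ⊔preds=⊤  new=⊤  stable
  step 10. node 0  ⊔preds=⊤  new=⊤  stable
  step 11. node 3  ⊔preds=⊤  new=⊤  stable
  step 12. node 2  ⊔preds=⊤  new=⊤  stable

Least fixpoint reached:
  node 0: ⊤
  node 1: ⊤
  node 2: ⊤
  node 3: ⊤
  node 4: 3
  node 5: ⊤
  node 6: ⊤
  node 7: ⊤

no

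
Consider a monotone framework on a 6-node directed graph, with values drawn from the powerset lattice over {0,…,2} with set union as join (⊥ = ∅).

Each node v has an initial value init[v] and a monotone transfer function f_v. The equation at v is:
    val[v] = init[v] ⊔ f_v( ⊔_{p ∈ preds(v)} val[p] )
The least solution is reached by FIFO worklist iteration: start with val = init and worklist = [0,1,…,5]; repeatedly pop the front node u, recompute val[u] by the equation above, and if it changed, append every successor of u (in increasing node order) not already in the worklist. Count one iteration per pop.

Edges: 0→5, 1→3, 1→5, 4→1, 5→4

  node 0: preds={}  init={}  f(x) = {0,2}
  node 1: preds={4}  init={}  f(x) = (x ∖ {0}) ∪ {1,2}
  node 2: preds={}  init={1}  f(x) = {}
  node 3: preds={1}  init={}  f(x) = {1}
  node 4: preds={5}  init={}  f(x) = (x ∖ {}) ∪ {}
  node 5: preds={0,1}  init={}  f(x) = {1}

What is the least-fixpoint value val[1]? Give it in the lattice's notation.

Trace (8 dequeues):
  [1] u=0 | in {} | out {0,2} | prev {} | push {}
  [2] u=1 | in {} | out {1,2} | prev {} | push {}
  [3] u=2 | in {} | out {1} | ==
  [4] u=3 | in {1,2} | out {1} | prev {} | push {}
  [5] u=4 | in {} | out {} | ==
  [6] u=5 | in {0,1,2} | out {1} | prev {} | push {4}
  [7] u=4 | in {1} | out {1} | prev {} | push {1}
  [8] u=1 | in {1} | out {1,2} | ==

Converged values:
  [0] {0,2}
  [1] {1,2}
  [2] {1}
  [3] {1}
  [4] {1}
  [5] {1}

{1,2}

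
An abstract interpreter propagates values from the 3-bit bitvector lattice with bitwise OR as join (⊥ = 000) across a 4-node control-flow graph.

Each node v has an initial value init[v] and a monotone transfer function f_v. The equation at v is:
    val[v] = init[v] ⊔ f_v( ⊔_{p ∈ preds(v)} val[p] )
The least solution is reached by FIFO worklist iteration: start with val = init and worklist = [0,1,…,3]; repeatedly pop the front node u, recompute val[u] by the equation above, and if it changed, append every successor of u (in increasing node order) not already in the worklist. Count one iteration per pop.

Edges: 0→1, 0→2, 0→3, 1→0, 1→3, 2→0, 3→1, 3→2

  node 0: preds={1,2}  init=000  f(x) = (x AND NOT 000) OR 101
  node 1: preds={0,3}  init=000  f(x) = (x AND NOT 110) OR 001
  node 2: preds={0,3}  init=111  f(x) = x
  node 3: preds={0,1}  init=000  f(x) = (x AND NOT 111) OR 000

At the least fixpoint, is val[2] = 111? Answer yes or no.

Trace (5 dequeues):
  [1] u=0 | in 111 | out 111 | prev 000 | push {}
  [2] u=1 | in 111 | out 001 | prev 000 | push {0}
  [3] u=2 | in 111 | out 111 | ==
  [4] u=3 | in 111 | out 000 | ==
  [5] u=0 | in 111 | out 111 | ==

Converged values:
  [0] 111
  [1] 001
  [2] 111
  [3] 000

yes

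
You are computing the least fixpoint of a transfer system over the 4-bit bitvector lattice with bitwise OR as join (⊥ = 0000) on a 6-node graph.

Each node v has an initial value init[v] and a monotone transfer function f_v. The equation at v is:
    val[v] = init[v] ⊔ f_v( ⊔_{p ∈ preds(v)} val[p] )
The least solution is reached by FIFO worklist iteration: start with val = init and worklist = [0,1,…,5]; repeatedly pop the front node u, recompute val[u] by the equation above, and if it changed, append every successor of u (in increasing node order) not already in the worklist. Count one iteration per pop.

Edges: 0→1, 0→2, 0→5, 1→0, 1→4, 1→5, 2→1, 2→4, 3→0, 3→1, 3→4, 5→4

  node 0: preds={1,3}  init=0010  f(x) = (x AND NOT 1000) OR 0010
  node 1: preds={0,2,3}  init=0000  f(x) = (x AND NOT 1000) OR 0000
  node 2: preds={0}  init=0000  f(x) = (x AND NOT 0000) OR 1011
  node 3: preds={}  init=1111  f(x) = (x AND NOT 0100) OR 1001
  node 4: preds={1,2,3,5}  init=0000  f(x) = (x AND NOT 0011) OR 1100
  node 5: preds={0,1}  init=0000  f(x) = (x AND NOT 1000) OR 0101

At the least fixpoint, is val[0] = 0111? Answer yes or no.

yes

Worklist (9 pops):
  #1 pop 0: in=1111 → 0111 (was 0010); enqueue []
  #2 pop 1: in=1111 → 0111 (was 0000); enqueue [0]
  #3 pop 2: in=0111 → 1111 (was 0000); enqueue [1]
  #4 pop 3: in=0000 → 1111 (no change)
  #5 pop 4: in=1111 → 1100 (was 0000); enqueue []
  #6 pop 5: in=0111 → 0111 (was 0000); enqueue [4]
  #7 pop 0: in=1111 → 0111 (no change)
  #8 pop 1: in=1111 → 0111 (no change)
  #9 pop 4: in=1111 → 1100 (no change)

Fixpoint:
  val[0] = 0111
  val[1] = 0111
  val[2] = 1111
  val[3] = 1111
  val[4] = 1100
  val[5] = 0111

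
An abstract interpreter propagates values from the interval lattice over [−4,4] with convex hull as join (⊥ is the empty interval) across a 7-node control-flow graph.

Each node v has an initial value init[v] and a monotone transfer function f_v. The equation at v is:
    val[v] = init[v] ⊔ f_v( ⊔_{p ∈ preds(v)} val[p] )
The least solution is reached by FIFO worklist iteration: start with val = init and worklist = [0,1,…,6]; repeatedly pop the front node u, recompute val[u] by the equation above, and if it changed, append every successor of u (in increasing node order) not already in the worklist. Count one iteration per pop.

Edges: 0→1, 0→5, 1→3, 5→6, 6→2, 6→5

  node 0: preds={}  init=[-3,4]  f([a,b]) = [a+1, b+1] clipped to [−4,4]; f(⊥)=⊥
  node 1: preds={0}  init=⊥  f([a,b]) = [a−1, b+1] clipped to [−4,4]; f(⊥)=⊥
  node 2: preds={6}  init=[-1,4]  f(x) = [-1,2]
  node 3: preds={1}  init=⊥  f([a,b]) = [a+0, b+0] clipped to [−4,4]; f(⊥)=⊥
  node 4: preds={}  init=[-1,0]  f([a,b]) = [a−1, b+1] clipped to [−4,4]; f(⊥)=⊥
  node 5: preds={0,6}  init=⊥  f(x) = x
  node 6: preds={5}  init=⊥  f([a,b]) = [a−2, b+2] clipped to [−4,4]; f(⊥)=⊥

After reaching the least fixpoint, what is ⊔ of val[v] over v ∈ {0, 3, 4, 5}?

[-4,4]

Iteration log — 10 steps:
  step 1. node 0  ⊔preds=⊥  new=[-3,4]  stable
  step 2. node 1  ⊔preds=[-3,4]  new=[-4,4]  old=⊥  +wl: 
  step 3. node 2  ⊔preds=⊥  new=[-1,4]  stable
  step 4. node 3  ⊔preds=[-4,4]  new=[-4,4]  old=⊥  +wl: 
  step 5. node 4  ⊔preds=⊥  new=[-1,0]  stable
  step 6. node 5  ⊔preds=[-3,4]  new=[-3,4]  old=⊥  +wl: 
  step 7. node 6  ⊔preds=[-3,4]  new=[-4,4]  old=⊥  +wl: 2,5
  step 8. node 2  ⊔preds=[-4,4]  new=[-1,4]  stable
  step 9. node 5  ⊔preds=[-4,4]  new=[-4,4]  old=[-3,4]  +wl: 6
  step 10. node 6  ⊔preds=[-4,4]  new=[-4,4]  stable

Least fixpoint reached:
  node 0: [-3,4]
  node 1: [-4,4]
  node 2: [-1,4]
  node 3: [-4,4]
  node 4: [-1,0]
  node 5: [-4,4]
  node 6: [-4,4]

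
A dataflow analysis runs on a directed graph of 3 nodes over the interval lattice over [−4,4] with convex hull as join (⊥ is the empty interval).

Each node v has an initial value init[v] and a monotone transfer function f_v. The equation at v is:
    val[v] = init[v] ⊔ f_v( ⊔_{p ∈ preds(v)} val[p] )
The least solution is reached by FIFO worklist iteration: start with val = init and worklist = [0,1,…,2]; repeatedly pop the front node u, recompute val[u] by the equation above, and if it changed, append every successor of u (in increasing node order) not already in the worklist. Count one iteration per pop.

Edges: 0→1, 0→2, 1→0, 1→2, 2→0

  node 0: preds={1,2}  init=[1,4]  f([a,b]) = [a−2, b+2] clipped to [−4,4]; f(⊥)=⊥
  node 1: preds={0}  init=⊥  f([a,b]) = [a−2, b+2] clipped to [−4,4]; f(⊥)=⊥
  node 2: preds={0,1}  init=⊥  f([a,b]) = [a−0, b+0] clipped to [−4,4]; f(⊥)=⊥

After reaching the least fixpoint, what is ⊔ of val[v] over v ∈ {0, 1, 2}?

[-4,4]

Trace (9 dequeues):
  [1] u=0 | in ⊥ | out [1,4] | ==
  [2] u=1 | in [1,4] | out [-1,4] | prev ⊥ | push {0}
  [3] u=2 | in [-1,4] | out [-1,4] | prev ⊥ | push {}
  [4] u=0 | in [-1,4] | out [-3,4] | prev [1,4] | push {1,2}
  [5] u=1 | in [-3,4] | out [-4,4] | prev [-1,4] | push {0}
  [6] u=2 | in [-4,4] | out [-4,4] | prev [-1,4] | push {}
  [7] u=0 | in [-4,4] | out [-4,4] | prev [-3,4] | push {1,2}
  [8] u=1 | in [-4,4] | out [-4,4] | ==
  [9] u=2 | in [-4,4] | out [-4,4] | ==

Converged values:
  [0] [-4,4]
  [1] [-4,4]
  [2] [-4,4]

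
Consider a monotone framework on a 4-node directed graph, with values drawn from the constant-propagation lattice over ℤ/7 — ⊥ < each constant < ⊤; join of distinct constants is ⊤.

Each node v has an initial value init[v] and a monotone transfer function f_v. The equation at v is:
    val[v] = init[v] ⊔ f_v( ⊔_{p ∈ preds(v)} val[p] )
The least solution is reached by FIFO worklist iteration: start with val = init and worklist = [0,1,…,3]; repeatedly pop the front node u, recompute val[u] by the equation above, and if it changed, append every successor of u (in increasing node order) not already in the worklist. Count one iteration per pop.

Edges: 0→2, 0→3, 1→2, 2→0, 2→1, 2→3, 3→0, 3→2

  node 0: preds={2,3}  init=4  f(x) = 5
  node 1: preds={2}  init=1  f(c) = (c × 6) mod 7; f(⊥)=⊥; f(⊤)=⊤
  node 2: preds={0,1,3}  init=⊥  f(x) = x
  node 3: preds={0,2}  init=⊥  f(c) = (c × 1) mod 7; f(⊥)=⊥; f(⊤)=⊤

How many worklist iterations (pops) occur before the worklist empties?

Worklist (7 pops):
  #1 pop 0: in=⊥ → ⊤ (was 4); enqueue []
  #2 pop 1: in=⊥ → 1 (no change)
  #3 pop 2: in=⊤ → ⊤ (was ⊥); enqueue [0,1]
  #4 pop 3: in=⊤ → ⊤ (was ⊥); enqueue [2]
  #5 pop 0: in=⊤ → ⊤ (no change)
  #6 pop 1: in=⊤ → ⊤ (was 1); enqueue []
  #7 pop 2: in=⊤ → ⊤ (no change)

Fixpoint:
  val[0] = ⊤
  val[1] = ⊤
  val[2] = ⊤
  val[3] = ⊤

7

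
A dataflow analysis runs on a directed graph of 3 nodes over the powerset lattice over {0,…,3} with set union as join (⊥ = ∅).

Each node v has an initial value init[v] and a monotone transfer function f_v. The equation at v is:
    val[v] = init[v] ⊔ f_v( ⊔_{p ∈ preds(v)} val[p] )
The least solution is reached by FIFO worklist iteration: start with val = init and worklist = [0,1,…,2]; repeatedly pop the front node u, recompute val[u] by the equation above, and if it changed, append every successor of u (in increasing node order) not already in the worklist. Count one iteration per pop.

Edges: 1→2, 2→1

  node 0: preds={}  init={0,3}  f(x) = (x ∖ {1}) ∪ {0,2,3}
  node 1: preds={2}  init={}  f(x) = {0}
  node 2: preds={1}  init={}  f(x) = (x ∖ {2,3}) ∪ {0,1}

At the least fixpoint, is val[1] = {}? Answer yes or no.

no

Worklist (4 pops):
  #1 pop 0: in={} → {0,2,3} (was {0,3}); enqueue []
  #2 pop 1: in={} → {0} (was {}); enqueue []
  #3 pop 2: in={0} → {0,1} (was {}); enqueue [1]
  #4 pop 1: in={0,1} → {0} (no change)

Fixpoint:
  val[0] = {0,2,3}
  val[1] = {0}
  val[2] = {0,1}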